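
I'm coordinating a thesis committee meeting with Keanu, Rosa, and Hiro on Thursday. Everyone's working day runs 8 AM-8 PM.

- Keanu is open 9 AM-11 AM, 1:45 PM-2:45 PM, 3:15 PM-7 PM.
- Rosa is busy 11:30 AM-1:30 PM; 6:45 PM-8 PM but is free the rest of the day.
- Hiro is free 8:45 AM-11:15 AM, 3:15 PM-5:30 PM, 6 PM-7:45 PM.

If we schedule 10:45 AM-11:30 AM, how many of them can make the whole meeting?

1

Keanu free: 09:00-11:00, 13:45-14:45, 15:15-19:00.
Rosa free: 08:00-11:30, 13:30-18:45 (invert busy blocks within the working day).
Hiro free: 08:45-11:15, 15:15-17:30, 18:00-19:45.
Rosa can make the full 10:45-11:30 slot — that's 1.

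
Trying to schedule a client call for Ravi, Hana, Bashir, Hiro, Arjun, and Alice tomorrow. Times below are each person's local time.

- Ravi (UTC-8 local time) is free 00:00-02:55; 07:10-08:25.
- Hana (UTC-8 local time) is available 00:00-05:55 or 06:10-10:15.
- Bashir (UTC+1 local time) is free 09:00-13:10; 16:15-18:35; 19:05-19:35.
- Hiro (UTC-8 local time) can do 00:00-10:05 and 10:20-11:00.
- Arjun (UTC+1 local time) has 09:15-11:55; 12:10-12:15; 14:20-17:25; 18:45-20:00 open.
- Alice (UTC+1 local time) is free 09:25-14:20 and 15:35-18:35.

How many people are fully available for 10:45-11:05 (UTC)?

Ravi in UTC: 08:00-10:55, 15:10-16:25 (add 8h to convert from UTC-8).
Hana in UTC: 08:00-13:55, 14:10-18:15 (add 8h to convert from UTC-8).
Bashir in UTC: 08:00-12:10, 15:15-17:35, 18:05-18:35 (subtract 1h to convert from UTC+1).
Hiro in UTC: 08:00-18:05, 18:20-19:00 (add 8h to convert from UTC-8).
Arjun in UTC: 08:15-10:55, 11:10-11:15, 13:20-16:25, 17:45-19:00 (subtract 1h to convert from UTC+1).
Alice in UTC: 08:25-13:20, 14:35-17:35 (subtract 1h to convert from UTC+1).
Hana, Bashir, Hiro, and Alice can make the full 10:45-11:05 slot — that's 4.

4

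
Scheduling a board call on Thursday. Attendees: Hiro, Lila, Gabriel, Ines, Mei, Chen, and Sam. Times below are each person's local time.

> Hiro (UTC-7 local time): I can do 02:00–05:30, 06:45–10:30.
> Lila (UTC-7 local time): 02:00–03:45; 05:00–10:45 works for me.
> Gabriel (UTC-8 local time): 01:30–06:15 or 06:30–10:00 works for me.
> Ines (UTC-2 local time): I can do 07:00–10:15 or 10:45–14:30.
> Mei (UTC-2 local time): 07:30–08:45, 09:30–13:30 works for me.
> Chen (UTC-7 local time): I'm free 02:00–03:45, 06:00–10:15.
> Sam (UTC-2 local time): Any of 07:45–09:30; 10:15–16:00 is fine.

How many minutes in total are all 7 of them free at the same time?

Hiro in UTC: 09:00-12:30, 13:45-17:30 (add 7h to convert from UTC-7).
Lila in UTC: 09:00-10:45, 12:00-17:45 (add 7h to convert from UTC-7).
Gabriel in UTC: 09:30-14:15, 14:30-18:00 (add 8h to convert from UTC-8).
Ines in UTC: 09:00-12:15, 12:45-16:30 (add 2h to convert from UTC-2).
Mei in UTC: 09:30-10:45, 11:30-15:30 (add 2h to convert from UTC-2).
Chen in UTC: 09:00-10:45, 13:00-17:15 (add 7h to convert from UTC-7).
Sam in UTC: 09:45-11:30, 12:15-18:00 (add 2h to convert from UTC-2).
Hiro ∩ Lila: 09:00-10:45, 12:00-12:30, 13:45-17:30.
Hiro ∩ Lila ∩ Gabriel: 09:30-10:45, 12:00-12:30, 13:45-14:15, 14:30-17:30.
Hiro ∩ Lila ∩ Gabriel ∩ Ines: 09:30-10:45, 12:00-12:15, 13:45-14:15, 14:30-16:30.
Hiro ∩ Lila ∩ Gabriel ∩ Ines ∩ Mei: 09:30-10:45, 12:00-12:15, 13:45-14:15, 14:30-15:30.
Hiro ∩ Lila ∩ Gabriel ∩ Ines ∩ Mei ∩ Chen: 09:30-10:45, 13:45-14:15, 14:30-15:30.
Hiro ∩ Lila ∩ Gabriel ∩ Ines ∩ Mei ∩ Chen ∩ Sam: 09:45-10:45, 13:45-14:15, 14:30-15:30.
Summing the common windows: 60 + 30 + 60 = 150 minutes.

150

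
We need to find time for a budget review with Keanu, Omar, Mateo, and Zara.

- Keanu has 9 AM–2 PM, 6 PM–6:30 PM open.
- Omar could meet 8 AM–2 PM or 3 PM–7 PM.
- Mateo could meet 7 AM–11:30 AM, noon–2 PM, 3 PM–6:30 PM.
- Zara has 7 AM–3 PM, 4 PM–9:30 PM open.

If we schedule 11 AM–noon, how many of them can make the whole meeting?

Keanu, Omar, and Zara can make the full 11:00-12:00 slot — that's 3.

3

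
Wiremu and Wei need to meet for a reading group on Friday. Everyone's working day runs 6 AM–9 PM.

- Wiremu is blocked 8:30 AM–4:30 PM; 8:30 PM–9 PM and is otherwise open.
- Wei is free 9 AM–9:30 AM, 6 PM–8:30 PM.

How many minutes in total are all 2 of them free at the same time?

150

Wiremu free: 06:00-08:30, 16:30-20:30 (invert busy blocks within the working day).
Wei free: 09:00-09:30, 18:00-20:30.
Wiremu ∩ Wei: 18:00-20:30.
So the common availability across everyone is 18:00-20:30.
That's a single block of 150 minutes.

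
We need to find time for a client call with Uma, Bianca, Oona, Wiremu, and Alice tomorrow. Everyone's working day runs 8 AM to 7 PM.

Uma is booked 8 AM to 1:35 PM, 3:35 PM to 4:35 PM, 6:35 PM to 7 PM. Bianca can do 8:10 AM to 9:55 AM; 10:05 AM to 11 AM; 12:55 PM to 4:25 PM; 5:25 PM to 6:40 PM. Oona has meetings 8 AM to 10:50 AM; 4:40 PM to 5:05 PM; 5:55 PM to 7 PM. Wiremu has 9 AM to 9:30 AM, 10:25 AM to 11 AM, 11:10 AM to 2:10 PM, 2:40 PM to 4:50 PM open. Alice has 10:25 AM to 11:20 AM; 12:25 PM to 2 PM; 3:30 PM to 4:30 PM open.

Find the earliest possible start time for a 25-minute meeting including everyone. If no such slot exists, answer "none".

13:35

Uma free: 13:35-15:35, 16:35-18:35 (invert busy blocks within the working day).
Bianca free: 08:10-09:55, 10:05-11:00, 12:55-16:25, 17:25-18:40.
Oona free: 10:50-16:40, 17:05-17:55 (invert busy blocks within the working day).
Wiremu free: 09:00-09:30, 10:25-11:00, 11:10-14:10, 14:40-16:50.
Alice free: 10:25-11:20, 12:25-14:00, 15:30-16:30.
Uma ∩ Bianca: 13:35-15:35, 17:25-18:35.
Uma ∩ Bianca ∩ Oona: 13:35-15:35, 17:25-17:55.
Uma ∩ Bianca ∩ Oona ∩ Wiremu: 13:35-14:10, 14:40-15:35.
Uma ∩ Bianca ∩ Oona ∩ Wiremu ∩ Alice: 13:35-14:00, 15:30-15:35.
The first common window of at least 25 minutes is 13:35-14:00, so the earliest start is 13:35.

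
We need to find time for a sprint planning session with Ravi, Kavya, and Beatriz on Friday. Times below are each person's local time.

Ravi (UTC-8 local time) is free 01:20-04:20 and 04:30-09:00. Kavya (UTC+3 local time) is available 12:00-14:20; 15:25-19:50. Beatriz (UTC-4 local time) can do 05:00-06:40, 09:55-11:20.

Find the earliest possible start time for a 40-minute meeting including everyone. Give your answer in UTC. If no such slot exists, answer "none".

09:20

Ravi in UTC: 09:20-12:20, 12:30-17:00 (add 8h to convert from UTC-8).
Kavya in UTC: 09:00-11:20, 12:25-16:50 (subtract 3h to convert from UTC+3).
Beatriz in UTC: 09:00-10:40, 13:55-15:20 (add 4h to convert from UTC-4).
Ravi ∩ Kavya: 09:20-11:20, 12:30-16:50.
Ravi ∩ Kavya ∩ Beatriz: 09:20-10:40, 13:55-15:20.
The first common window of at least 40 minutes is 09:20-10:40, so the earliest start is 09:20.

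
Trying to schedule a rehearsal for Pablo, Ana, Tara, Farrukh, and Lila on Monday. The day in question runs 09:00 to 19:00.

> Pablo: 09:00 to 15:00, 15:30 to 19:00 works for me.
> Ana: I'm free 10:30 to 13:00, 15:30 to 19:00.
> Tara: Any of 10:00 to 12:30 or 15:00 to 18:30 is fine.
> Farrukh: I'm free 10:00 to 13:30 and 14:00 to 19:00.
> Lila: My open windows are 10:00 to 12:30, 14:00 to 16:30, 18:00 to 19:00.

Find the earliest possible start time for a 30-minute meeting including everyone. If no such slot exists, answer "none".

Pablo ∩ Ana: 10:30-13:00, 15:30-19:00.
Pablo ∩ Ana ∩ Tara: 10:30-12:30, 15:30-18:30.
Pablo ∩ Ana ∩ Tara ∩ Farrukh: 10:30-12:30, 15:30-18:30.
Pablo ∩ Ana ∩ Tara ∩ Farrukh ∩ Lila: 10:30-12:30, 15:30-16:30, 18:00-18:30.
So the common availability across everyone is 10:30-12:30, 15:30-16:30, 18:00-18:30.
The first common window of at least 30 minutes is 10:30-12:30, so the earliest start is 10:30.

10:30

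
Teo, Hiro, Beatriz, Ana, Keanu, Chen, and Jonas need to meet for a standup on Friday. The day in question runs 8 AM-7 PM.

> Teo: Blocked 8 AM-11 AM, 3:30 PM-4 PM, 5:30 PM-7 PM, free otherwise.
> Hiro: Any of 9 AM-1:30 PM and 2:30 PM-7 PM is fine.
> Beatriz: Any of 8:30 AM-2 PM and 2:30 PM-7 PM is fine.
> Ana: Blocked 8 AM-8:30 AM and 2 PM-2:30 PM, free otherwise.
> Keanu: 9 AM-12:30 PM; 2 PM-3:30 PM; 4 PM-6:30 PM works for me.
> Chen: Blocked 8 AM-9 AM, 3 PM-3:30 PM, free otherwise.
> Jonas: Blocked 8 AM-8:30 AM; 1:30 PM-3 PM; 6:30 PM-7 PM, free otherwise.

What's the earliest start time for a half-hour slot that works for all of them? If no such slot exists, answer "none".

Teo free: 11:00-15:30, 16:00-17:30 (invert busy blocks within the working day).
Hiro free: 09:00-13:30, 14:30-19:00.
Beatriz free: 08:30-14:00, 14:30-19:00.
Ana free: 08:30-14:00, 14:30-19:00 (invert busy blocks within the working day).
Keanu free: 09:00-12:30, 14:00-15:30, 16:00-18:30.
Chen free: 09:00-15:00, 15:30-19:00 (invert busy blocks within the working day).
Jonas free: 08:30-13:30, 15:00-18:30 (invert busy blocks within the working day).
Teo ∩ Hiro: 11:00-13:30, 14:30-15:30, 16:00-17:30.
Teo ∩ Hiro ∩ Beatriz: 11:00-13:30, 14:30-15:30, 16:00-17:30.
Teo ∩ Hiro ∩ Beatriz ∩ Ana: 11:00-13:30, 14:30-15:30, 16:00-17:30.
Teo ∩ Hiro ∩ Beatriz ∩ Ana ∩ Keanu: 11:00-12:30, 14:30-15:30, 16:00-17:30.
Teo ∩ Hiro ∩ Beatriz ∩ Ana ∩ Keanu ∩ Chen: 11:00-12:30, 14:30-15:00, 16:00-17:30.
Teo ∩ Hiro ∩ Beatriz ∩ Ana ∩ Keanu ∩ Chen ∩ Jonas: 11:00-12:30, 16:00-17:30.
The first common window of at least 30 minutes is 11:00-12:30, so the earliest start is 11:00.

11:00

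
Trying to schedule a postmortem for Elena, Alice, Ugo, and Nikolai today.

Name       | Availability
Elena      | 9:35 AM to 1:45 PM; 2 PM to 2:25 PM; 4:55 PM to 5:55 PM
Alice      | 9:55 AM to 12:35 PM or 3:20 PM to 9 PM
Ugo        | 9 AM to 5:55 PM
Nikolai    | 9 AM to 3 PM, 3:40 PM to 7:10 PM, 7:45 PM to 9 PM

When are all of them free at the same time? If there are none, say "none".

Elena ∩ Alice: 09:55-12:35, 16:55-17:55.
Elena ∩ Alice ∩ Ugo: 09:55-12:35, 16:55-17:55.
Elena ∩ Alice ∩ Ugo ∩ Nikolai: 09:55-12:35, 16:55-17:55.
Those are the intersection windows.

09:55-12:35, 16:55-17:55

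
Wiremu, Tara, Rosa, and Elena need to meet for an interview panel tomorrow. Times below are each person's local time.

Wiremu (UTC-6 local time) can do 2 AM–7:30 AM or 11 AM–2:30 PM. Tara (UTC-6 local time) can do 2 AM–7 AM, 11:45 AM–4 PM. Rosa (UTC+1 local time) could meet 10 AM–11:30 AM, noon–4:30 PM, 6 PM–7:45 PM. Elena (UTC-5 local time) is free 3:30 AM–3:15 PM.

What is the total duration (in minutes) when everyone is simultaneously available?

270

Wiremu in UTC: 08:00-13:30, 17:00-20:30 (add 6h to convert from UTC-6).
Tara in UTC: 08:00-13:00, 17:45-22:00 (add 6h to convert from UTC-6).
Rosa in UTC: 09:00-10:30, 11:00-15:30, 17:00-18:45 (subtract 1h to convert from UTC+1).
Elena in UTC: 08:30-20:15 (add 5h to convert from UTC-5).
Wiremu ∩ Tara: 08:00-13:00, 17:45-20:30.
Wiremu ∩ Tara ∩ Rosa: 09:00-10:30, 11:00-13:00, 17:45-18:45.
Wiremu ∩ Tara ∩ Rosa ∩ Elena: 09:00-10:30, 11:00-13:00, 17:45-18:45.
So the common availability across everyone is 09:00-10:30, 11:00-13:00, 17:45-18:45.
Summing the common windows: 90 + 120 + 60 = 270 minutes.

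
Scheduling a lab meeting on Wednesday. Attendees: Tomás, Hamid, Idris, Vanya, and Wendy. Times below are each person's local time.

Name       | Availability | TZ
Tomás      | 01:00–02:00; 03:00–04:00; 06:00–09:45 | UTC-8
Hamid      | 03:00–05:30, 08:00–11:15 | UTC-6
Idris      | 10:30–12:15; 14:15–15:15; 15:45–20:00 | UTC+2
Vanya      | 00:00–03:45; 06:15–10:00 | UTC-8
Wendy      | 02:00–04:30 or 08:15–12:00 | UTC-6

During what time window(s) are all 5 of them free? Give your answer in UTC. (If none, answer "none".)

Tomás in UTC: 09:00-10:00, 11:00-12:00, 14:00-17:45 (add 8h to convert from UTC-8).
Hamid in UTC: 09:00-11:30, 14:00-17:15 (add 6h to convert from UTC-6).
Idris in UTC: 08:30-10:15, 12:15-13:15, 13:45-18:00 (subtract 2h to convert from UTC+2).
Vanya in UTC: 08:00-11:45, 14:15-18:00 (add 8h to convert from UTC-8).
Wendy in UTC: 08:00-10:30, 14:15-18:00 (add 6h to convert from UTC-6).
Tomás ∩ Hamid: 09:00-10:00, 11:00-11:30, 14:00-17:15.
Tomás ∩ Hamid ∩ Idris: 09:00-10:00, 14:00-17:15.
Tomás ∩ Hamid ∩ Idris ∩ Vanya: 09:00-10:00, 14:15-17:15.
Tomás ∩ Hamid ∩ Idris ∩ Vanya ∩ Wendy: 09:00-10:00, 14:15-17:15.
Those are the intersection windows.

09:00-10:00, 14:15-17:15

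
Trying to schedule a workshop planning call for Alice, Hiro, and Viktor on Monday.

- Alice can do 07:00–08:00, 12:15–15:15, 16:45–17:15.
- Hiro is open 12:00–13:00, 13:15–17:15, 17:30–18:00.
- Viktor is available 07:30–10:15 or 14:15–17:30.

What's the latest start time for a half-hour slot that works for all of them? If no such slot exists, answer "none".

16:45

Alice ∩ Hiro: 12:15-13:00, 13:15-15:15, 16:45-17:15.
Alice ∩ Hiro ∩ Viktor: 14:15-15:15, 16:45-17:15.
So the common availability across everyone is 14:15-15:15, 16:45-17:15.
The last common window of at least 30 minutes is 16:45-17:15; a 30-minute meeting can start as late as 16:45 and still end by 17:15.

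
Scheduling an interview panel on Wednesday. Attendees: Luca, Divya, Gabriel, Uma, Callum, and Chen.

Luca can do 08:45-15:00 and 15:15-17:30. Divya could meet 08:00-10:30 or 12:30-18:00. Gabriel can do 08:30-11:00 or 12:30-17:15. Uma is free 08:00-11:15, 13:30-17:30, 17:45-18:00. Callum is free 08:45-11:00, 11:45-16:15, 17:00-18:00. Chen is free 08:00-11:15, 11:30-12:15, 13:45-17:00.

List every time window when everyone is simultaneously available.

Luca ∩ Divya: 08:45-10:30, 12:30-15:00, 15:15-17:30.
Luca ∩ Divya ∩ Gabriel: 08:45-10:30, 12:30-15:00, 15:15-17:15.
Luca ∩ Divya ∩ Gabriel ∩ Uma: 08:45-10:30, 13:30-15:00, 15:15-17:15.
Luca ∩ Divya ∩ Gabriel ∩ Uma ∩ Callum: 08:45-10:30, 13:30-15:00, 15:15-16:15, 17:00-17:15.
Luca ∩ Divya ∩ Gabriel ∩ Uma ∩ Callum ∩ Chen: 08:45-10:30, 13:45-15:00, 15:15-16:15.
So the common availability across everyone is 08:45-10:30, 13:45-15:00, 15:15-16:15.

08:45-10:30, 13:45-15:00, 15:15-16:15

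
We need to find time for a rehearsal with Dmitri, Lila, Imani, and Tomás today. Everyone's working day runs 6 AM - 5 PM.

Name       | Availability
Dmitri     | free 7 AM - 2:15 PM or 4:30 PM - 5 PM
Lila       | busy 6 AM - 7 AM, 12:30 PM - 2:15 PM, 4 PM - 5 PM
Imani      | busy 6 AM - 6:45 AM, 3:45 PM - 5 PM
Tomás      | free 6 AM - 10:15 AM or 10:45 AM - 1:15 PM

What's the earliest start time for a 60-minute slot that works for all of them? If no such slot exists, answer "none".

07:00

Dmitri free: 07:00-14:15, 16:30-17:00.
Lila free: 07:00-12:30, 14:15-16:00 (invert busy blocks within the working day).
Imani free: 06:45-15:45 (invert busy blocks within the working day).
Tomás free: 06:00-10:15, 10:45-13:15.
Dmitri ∩ Lila: 07:00-12:30.
Dmitri ∩ Lila ∩ Imani: 07:00-12:30.
Dmitri ∩ Lila ∩ Imani ∩ Tomás: 07:00-10:15, 10:45-12:30.
The first common window of at least 60 minutes is 07:00-10:15, so the earliest start is 07:00.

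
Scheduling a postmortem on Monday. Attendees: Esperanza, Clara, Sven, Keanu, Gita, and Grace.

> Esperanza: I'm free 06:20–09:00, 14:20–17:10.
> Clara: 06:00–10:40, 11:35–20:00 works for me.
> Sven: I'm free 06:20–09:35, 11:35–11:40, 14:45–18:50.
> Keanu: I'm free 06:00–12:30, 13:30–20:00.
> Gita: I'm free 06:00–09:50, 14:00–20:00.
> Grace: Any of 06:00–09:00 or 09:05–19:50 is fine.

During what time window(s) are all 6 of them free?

06:20-09:00, 14:45-17:10

Esperanza ∩ Clara: 06:20-09:00, 14:20-17:10.
Esperanza ∩ Clara ∩ Sven: 06:20-09:00, 14:45-17:10.
Esperanza ∩ Clara ∩ Sven ∩ Keanu: 06:20-09:00, 14:45-17:10.
Esperanza ∩ Clara ∩ Sven ∩ Keanu ∩ Gita: 06:20-09:00, 14:45-17:10.
Esperanza ∩ Clara ∩ Sven ∩ Keanu ∩ Gita ∩ Grace: 06:20-09:00, 14:45-17:10.
Those are the intersection windows.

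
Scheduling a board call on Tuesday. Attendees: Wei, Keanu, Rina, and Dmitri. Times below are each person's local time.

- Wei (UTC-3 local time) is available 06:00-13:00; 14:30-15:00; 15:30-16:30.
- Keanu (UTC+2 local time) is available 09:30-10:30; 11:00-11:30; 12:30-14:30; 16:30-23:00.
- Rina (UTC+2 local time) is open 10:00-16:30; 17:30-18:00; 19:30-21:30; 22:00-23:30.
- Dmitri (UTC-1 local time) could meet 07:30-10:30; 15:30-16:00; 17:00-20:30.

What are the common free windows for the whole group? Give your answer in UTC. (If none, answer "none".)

09:00-09:30, 10:30-11:30, 18:30-19:30

Wei in UTC: 09:00-16:00, 17:30-18:00, 18:30-19:30 (add 3h to convert from UTC-3).
Keanu in UTC: 07:30-08:30, 09:00-09:30, 10:30-12:30, 14:30-21:00 (subtract 2h to convert from UTC+2).
Rina in UTC: 08:00-14:30, 15:30-16:00, 17:30-19:30, 20:00-21:30 (subtract 2h to convert from UTC+2).
Dmitri in UTC: 08:30-11:30, 16:30-17:00, 18:00-21:30 (add 1h to convert from UTC-1).
Wei ∩ Keanu: 09:00-09:30, 10:30-12:30, 14:30-16:00, 17:30-18:00, 18:30-19:30.
Wei ∩ Keanu ∩ Rina: 09:00-09:30, 10:30-12:30, 15:30-16:00, 17:30-18:00, 18:30-19:30.
Wei ∩ Keanu ∩ Rina ∩ Dmitri: 09:00-09:30, 10:30-11:30, 18:30-19:30.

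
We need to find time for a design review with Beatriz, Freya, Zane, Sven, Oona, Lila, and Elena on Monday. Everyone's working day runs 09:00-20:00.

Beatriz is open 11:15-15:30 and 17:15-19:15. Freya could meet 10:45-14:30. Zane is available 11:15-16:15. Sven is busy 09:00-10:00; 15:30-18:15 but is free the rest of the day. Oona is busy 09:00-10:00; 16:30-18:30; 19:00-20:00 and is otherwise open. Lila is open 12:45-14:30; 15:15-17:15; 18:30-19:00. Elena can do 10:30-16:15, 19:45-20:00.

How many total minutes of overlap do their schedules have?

105

Beatriz free: 11:15-15:30, 17:15-19:15.
Freya free: 10:45-14:30.
Zane free: 11:15-16:15.
Sven free: 10:00-15:30, 18:15-20:00 (invert busy blocks within the working day).
Oona free: 10:00-16:30, 18:30-19:00 (invert busy blocks within the working day).
Lila free: 12:45-14:30, 15:15-17:15, 18:30-19:00.
Elena free: 10:30-16:15, 19:45-20:00.
Beatriz ∩ Freya: 11:15-14:30.
Beatriz ∩ Freya ∩ Zane: 11:15-14:30.
Beatriz ∩ Freya ∩ Zane ∩ Sven: 11:15-14:30.
Beatriz ∩ Freya ∩ Zane ∩ Sven ∩ Oona: 11:15-14:30.
Beatriz ∩ Freya ∩ Zane ∩ Sven ∩ Oona ∩ Lila: 12:45-14:30.
Beatriz ∩ Freya ∩ Zane ∩ Sven ∩ Oona ∩ Lila ∩ Elena: 12:45-14:30.
That's a single block of 105 minutes.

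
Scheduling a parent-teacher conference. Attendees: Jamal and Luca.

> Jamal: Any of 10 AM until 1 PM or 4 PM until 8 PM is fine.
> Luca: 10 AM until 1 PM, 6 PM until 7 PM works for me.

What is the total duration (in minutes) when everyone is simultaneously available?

Jamal ∩ Luca: 10:00-13:00, 18:00-19:00.
Summing the common windows: 180 + 60 = 240 minutes.

240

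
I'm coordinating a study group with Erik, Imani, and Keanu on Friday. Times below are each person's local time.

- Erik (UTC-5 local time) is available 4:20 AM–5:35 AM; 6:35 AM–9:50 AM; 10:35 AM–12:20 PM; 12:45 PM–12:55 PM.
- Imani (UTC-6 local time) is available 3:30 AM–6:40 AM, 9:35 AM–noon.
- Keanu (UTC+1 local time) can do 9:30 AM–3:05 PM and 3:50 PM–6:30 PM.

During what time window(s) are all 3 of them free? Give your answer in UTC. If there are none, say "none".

Erik in UTC: 09:20-10:35, 11:35-14:50, 15:35-17:20, 17:45-17:55 (add 5h to convert from UTC-5).
Imani in UTC: 09:30-12:40, 15:35-18:00 (add 6h to convert from UTC-6).
Keanu in UTC: 08:30-14:05, 14:50-17:30 (subtract 1h to convert from UTC+1).
Erik ∩ Imani: 09:30-10:35, 11:35-12:40, 15:35-17:20, 17:45-17:55.
Erik ∩ Imani ∩ Keanu: 09:30-10:35, 11:35-12:40, 15:35-17:20.
So the common availability across everyone is 09:30-10:35, 11:35-12:40, 15:35-17:20.

09:30-10:35, 11:35-12:40, 15:35-17:20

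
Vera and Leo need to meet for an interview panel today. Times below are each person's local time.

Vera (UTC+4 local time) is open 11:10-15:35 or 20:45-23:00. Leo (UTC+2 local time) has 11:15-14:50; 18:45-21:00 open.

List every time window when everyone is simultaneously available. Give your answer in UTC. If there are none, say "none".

09:15-11:35, 16:45-19:00

Vera in UTC: 07:10-11:35, 16:45-19:00 (subtract 4h to convert from UTC+4).
Leo in UTC: 09:15-12:50, 16:45-19:00 (subtract 2h to convert from UTC+2).
Vera ∩ Leo: 09:15-11:35, 16:45-19:00.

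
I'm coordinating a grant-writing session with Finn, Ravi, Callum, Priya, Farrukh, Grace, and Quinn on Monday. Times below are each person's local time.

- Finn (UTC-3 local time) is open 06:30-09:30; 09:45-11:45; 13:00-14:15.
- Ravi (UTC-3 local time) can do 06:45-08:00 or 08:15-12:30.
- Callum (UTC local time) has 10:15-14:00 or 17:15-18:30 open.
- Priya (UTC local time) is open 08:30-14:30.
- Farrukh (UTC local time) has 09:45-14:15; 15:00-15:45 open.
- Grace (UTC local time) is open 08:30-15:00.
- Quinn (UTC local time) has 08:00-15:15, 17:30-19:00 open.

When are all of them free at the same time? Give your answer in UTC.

Finn in UTC: 09:30-12:30, 12:45-14:45, 16:00-17:15 (add 3h to convert from UTC-3).
Ravi in UTC: 09:45-11:00, 11:15-15:30 (add 3h to convert from UTC-3).
Callum in UTC: 10:15-14:00, 17:15-18:30.
Priya in UTC: 08:30-14:30.
Farrukh in UTC: 09:45-14:15, 15:00-15:45.
Grace in UTC: 08:30-15:00.
Quinn in UTC: 08:00-15:15, 17:30-19:00.
Finn ∩ Ravi: 09:45-11:00, 11:15-12:30, 12:45-14:45.
Finn ∩ Ravi ∩ Callum: 10:15-11:00, 11:15-12:30, 12:45-14:00.
Finn ∩ Ravi ∩ Callum ∩ Priya: 10:15-11:00, 11:15-12:30, 12:45-14:00.
Finn ∩ Ravi ∩ Callum ∩ Priya ∩ Farrukh: 10:15-11:00, 11:15-12:30, 12:45-14:00.
Finn ∩ Ravi ∩ Callum ∩ Priya ∩ Farrukh ∩ Grace: 10:15-11:00, 11:15-12:30, 12:45-14:00.
Finn ∩ Ravi ∩ Callum ∩ Priya ∩ Farrukh ∩ Grace ∩ Quinn: 10:15-11:00, 11:15-12:30, 12:45-14:00.

10:15-11:00, 11:15-12:30, 12:45-14:00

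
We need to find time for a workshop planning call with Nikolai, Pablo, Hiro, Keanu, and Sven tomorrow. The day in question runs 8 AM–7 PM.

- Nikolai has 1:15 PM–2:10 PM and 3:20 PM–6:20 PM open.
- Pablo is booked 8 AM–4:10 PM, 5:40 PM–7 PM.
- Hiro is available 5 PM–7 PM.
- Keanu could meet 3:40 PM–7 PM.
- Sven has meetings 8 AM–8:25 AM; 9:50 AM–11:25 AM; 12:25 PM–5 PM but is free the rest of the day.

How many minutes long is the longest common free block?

Nikolai free: 13:15-14:10, 15:20-18:20.
Pablo free: 16:10-17:40 (invert busy blocks within the working day).
Hiro free: 17:00-19:00.
Keanu free: 15:40-19:00.
Sven free: 08:25-09:50, 11:25-12:25, 17:00-19:00 (invert busy blocks within the working day).
Nikolai ∩ Pablo: 16:10-17:40.
Nikolai ∩ Pablo ∩ Hiro: 17:00-17:40.
Nikolai ∩ Pablo ∩ Hiro ∩ Keanu: 17:00-17:40.
Nikolai ∩ Pablo ∩ Hiro ∩ Keanu ∩ Sven: 17:00-17:40.
So the common availability across everyone is 17:00-17:40.
The longest is 17:00-17:40 at 40 minutes.

40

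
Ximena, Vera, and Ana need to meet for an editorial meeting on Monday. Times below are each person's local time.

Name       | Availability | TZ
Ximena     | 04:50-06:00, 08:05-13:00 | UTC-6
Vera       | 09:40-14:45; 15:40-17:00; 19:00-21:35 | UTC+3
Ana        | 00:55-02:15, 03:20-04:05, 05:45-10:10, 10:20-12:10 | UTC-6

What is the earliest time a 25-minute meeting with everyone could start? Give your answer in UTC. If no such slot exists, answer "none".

16:20

Ximena in UTC: 10:50-12:00, 14:05-19:00 (add 6h to convert from UTC-6).
Vera in UTC: 06:40-11:45, 12:40-14:00, 16:00-18:35 (subtract 3h to convert from UTC+3).
Ana in UTC: 06:55-08:15, 09:20-10:05, 11:45-16:10, 16:20-18:10 (add 6h to convert from UTC-6).
Ximena ∩ Vera: 10:50-11:45, 16:00-18:35.
Ximena ∩ Vera ∩ Ana: 16:00-16:10, 16:20-18:10.
The first common window of at least 25 minutes is 16:20-18:10, so the earliest start is 16:20.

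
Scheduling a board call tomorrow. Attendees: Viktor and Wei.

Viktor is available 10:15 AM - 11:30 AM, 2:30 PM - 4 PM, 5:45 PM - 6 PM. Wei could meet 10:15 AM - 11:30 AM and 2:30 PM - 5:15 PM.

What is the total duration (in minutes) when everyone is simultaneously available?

Viktor ∩ Wei: 10:15-11:30, 14:30-16:00.
Those are the intersection windows.
Summing the common windows: 75 + 90 = 165 minutes.

165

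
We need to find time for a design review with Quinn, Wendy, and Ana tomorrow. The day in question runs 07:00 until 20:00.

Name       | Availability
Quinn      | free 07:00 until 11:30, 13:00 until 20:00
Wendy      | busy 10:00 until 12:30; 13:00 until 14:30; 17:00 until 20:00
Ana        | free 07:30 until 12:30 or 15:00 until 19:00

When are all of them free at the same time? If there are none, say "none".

Quinn free: 07:00-11:30, 13:00-20:00.
Wendy free: 07:00-10:00, 12:30-13:00, 14:30-17:00 (invert busy blocks within the working day).
Ana free: 07:30-12:30, 15:00-19:00.
Quinn ∩ Wendy: 07:00-10:00, 14:30-17:00.
Quinn ∩ Wendy ∩ Ana: 07:30-10:00, 15:00-17:00.
Those are the intersection windows.

07:30-10:00, 15:00-17:00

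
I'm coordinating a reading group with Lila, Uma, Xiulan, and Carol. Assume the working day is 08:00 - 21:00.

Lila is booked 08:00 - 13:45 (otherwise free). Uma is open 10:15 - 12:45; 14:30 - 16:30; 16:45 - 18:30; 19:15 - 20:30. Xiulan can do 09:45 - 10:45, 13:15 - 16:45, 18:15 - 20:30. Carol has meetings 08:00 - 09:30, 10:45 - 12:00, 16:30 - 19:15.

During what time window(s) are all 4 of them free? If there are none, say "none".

Lila free: 13:45-21:00 (invert busy blocks within the working day).
Uma free: 10:15-12:45, 14:30-16:30, 16:45-18:30, 19:15-20:30.
Xiulan free: 09:45-10:45, 13:15-16:45, 18:15-20:30.
Carol free: 09:30-10:45, 12:00-16:30, 19:15-21:00 (invert busy blocks within the working day).
Lila ∩ Uma: 14:30-16:30, 16:45-18:30, 19:15-20:30.
Lila ∩ Uma ∩ Xiulan: 14:30-16:30, 18:15-18:30, 19:15-20:30.
Lila ∩ Uma ∩ Xiulan ∩ Carol: 14:30-16:30, 19:15-20:30.
Those are the intersection windows.

14:30-16:30, 19:15-20:30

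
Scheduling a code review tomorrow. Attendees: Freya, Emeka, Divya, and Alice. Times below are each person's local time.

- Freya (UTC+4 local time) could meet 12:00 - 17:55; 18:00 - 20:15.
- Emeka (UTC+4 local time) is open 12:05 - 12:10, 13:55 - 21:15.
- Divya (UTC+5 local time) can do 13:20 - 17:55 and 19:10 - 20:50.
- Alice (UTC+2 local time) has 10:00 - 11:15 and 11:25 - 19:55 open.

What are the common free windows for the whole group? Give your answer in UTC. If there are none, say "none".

09:55-12:55, 14:10-15:50

Freya in UTC: 08:00-13:55, 14:00-16:15 (subtract 4h to convert from UTC+4).
Emeka in UTC: 08:05-08:10, 09:55-17:15 (subtract 4h to convert from UTC+4).
Divya in UTC: 08:20-12:55, 14:10-15:50 (subtract 5h to convert from UTC+5).
Alice in UTC: 08:00-09:15, 09:25-17:55 (subtract 2h to convert from UTC+2).
Freya ∩ Emeka: 08:05-08:10, 09:55-13:55, 14:00-16:15.
Freya ∩ Emeka ∩ Divya: 09:55-12:55, 14:10-15:50.
Freya ∩ Emeka ∩ Divya ∩ Alice: 09:55-12:55, 14:10-15:50.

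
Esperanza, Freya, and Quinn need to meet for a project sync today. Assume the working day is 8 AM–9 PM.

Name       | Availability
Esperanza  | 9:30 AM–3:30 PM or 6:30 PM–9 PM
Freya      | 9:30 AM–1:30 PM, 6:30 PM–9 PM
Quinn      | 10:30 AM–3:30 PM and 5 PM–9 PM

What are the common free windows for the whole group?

Esperanza ∩ Freya: 09:30-13:30, 18:30-21:00.
Esperanza ∩ Freya ∩ Quinn: 10:30-13:30, 18:30-21:00.

10:30-13:30, 18:30-21:00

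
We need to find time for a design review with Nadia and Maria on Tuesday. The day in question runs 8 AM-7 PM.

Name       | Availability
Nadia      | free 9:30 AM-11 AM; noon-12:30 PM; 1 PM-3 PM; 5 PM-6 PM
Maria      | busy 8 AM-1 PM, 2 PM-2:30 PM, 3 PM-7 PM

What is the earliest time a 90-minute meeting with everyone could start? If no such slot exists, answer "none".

none

Nadia free: 09:30-11:00, 12:00-12:30, 13:00-15:00, 17:00-18:00.
Maria free: 13:00-14:00, 14:30-15:00 (invert busy blocks within the working day).
Nadia ∩ Maria: 13:00-14:00, 14:30-15:00.
No common window is at least 90 minutes long.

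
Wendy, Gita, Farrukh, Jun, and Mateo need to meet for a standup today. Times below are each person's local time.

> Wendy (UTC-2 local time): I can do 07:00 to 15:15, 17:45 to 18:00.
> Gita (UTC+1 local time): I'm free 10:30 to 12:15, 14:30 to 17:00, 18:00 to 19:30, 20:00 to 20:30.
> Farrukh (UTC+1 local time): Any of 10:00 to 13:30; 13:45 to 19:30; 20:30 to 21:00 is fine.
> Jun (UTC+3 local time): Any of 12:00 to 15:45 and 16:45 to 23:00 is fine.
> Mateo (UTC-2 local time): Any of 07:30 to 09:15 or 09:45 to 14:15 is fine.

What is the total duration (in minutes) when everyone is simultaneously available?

Wendy in UTC: 09:00-17:15, 19:45-20:00 (add 2h to convert from UTC-2).
Gita in UTC: 09:30-11:15, 13:30-16:00, 17:00-18:30, 19:00-19:30 (subtract 1h to convert from UTC+1).
Farrukh in UTC: 09:00-12:30, 12:45-18:30, 19:30-20:00 (subtract 1h to convert from UTC+1).
Jun in UTC: 09:00-12:45, 13:45-20:00 (subtract 3h to convert from UTC+3).
Mateo in UTC: 09:30-11:15, 11:45-16:15 (add 2h to convert from UTC-2).
Wendy ∩ Gita: 09:30-11:15, 13:30-16:00, 17:00-17:15.
Wendy ∩ Gita ∩ Farrukh: 09:30-11:15, 13:30-16:00, 17:00-17:15.
Wendy ∩ Gita ∩ Farrukh ∩ Jun: 09:30-11:15, 13:45-16:00, 17:00-17:15.
Wendy ∩ Gita ∩ Farrukh ∩ Jun ∩ Mateo: 09:30-11:15, 13:45-16:00.
Those are the intersection windows.
Summing the common windows: 105 + 135 = 240 minutes.

240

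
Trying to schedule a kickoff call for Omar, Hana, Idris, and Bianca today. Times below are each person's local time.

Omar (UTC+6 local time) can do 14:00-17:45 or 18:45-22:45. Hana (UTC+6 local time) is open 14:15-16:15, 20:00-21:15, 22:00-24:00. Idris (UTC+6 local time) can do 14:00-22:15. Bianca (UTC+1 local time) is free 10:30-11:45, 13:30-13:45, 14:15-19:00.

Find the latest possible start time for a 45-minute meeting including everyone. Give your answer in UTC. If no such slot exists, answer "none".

14:30

Omar in UTC: 08:00-11:45, 12:45-16:45 (subtract 6h to convert from UTC+6).
Hana in UTC: 08:15-10:15, 14:00-15:15, 16:00-18:00 (subtract 6h to convert from UTC+6).
Idris in UTC: 08:00-16:15 (subtract 6h to convert from UTC+6).
Bianca in UTC: 09:30-10:45, 12:30-12:45, 13:15-18:00 (subtract 1h to convert from UTC+1).
Omar ∩ Hana: 08:15-10:15, 14:00-15:15, 16:00-16:45.
Omar ∩ Hana ∩ Idris: 08:15-10:15, 14:00-15:15, 16:00-16:15.
Omar ∩ Hana ∩ Idris ∩ Bianca: 09:30-10:15, 14:00-15:15, 16:00-16:15.
Those are the intersection windows.
The last common window of at least 45 minutes is 14:00-15:15; a 45-minute meeting can start as late as 14:30 and still end by 15:15.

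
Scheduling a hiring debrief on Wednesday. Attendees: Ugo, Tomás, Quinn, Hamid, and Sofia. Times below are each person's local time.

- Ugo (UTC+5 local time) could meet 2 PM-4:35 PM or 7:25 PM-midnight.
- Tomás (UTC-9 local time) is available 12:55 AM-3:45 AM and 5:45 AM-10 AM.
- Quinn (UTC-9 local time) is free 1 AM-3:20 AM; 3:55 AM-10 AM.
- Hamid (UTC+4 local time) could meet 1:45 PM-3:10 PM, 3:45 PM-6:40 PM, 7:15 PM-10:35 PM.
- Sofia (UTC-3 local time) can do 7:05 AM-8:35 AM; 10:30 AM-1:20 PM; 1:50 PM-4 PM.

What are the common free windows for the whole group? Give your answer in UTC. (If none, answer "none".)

Ugo in UTC: 09:00-11:35, 14:25-19:00 (subtract 5h to convert from UTC+5).
Tomás in UTC: 09:55-12:45, 14:45-19:00 (add 9h to convert from UTC-9).
Quinn in UTC: 10:00-12:20, 12:55-19:00 (add 9h to convert from UTC-9).
Hamid in UTC: 09:45-11:10, 11:45-14:40, 15:15-18:35 (subtract 4h to convert from UTC+4).
Sofia in UTC: 10:05-11:35, 13:30-16:20, 16:50-19:00 (add 3h to convert from UTC-3).
Ugo ∩ Tomás: 09:55-11:35, 14:45-19:00.
Ugo ∩ Tomás ∩ Quinn: 10:00-11:35, 14:45-19:00.
Ugo ∩ Tomás ∩ Quinn ∩ Hamid: 10:00-11:10, 15:15-18:35.
Ugo ∩ Tomás ∩ Quinn ∩ Hamid ∩ Sofia: 10:05-11:10, 15:15-16:20, 16:50-18:35.

10:05-11:10, 15:15-16:20, 16:50-18:35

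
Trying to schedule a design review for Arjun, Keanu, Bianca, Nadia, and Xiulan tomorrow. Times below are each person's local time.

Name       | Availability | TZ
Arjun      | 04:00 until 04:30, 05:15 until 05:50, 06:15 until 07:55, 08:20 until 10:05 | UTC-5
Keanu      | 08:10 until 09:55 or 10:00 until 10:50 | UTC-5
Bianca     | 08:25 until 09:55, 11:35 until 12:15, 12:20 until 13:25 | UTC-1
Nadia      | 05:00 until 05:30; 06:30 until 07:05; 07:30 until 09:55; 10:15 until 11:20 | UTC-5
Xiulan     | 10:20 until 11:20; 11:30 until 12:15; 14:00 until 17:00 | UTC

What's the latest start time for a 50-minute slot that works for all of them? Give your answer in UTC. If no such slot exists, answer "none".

none

Arjun in UTC: 09:00-09:30, 10:15-10:50, 11:15-12:55, 13:20-15:05 (add 5h to convert from UTC-5).
Keanu in UTC: 13:10-14:55, 15:00-15:50 (add 5h to convert from UTC-5).
Bianca in UTC: 09:25-10:55, 12:35-13:15, 13:20-14:25 (add 1h to convert from UTC-1).
Nadia in UTC: 10:00-10:30, 11:30-12:05, 12:30-14:55, 15:15-16:20 (add 5h to convert from UTC-5).
Xiulan in UTC: 10:20-11:20, 11:30-12:15, 14:00-17:00.
Arjun ∩ Keanu: 13:20-14:55, 15:00-15:05.
Arjun ∩ Keanu ∩ Bianca: 13:20-14:25.
Arjun ∩ Keanu ∩ Bianca ∩ Nadia: 13:20-14:25.
Arjun ∩ Keanu ∩ Bianca ∩ Nadia ∩ Xiulan: 14:00-14:25.
No common window is at least 50 minutes long.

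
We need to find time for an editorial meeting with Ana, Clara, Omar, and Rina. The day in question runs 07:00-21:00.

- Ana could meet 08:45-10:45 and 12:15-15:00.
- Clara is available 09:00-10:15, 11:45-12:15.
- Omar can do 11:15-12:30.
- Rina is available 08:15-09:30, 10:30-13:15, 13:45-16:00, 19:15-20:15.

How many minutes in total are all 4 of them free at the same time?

Ana ∩ Clara: 09:00-10:15.
Ana ∩ Clara ∩ Omar: ∅.
Ana ∩ Clara ∩ Omar ∩ Rina: ∅.
There is no time when everyone is free.
There is no common window, so the total is 0 minutes.

0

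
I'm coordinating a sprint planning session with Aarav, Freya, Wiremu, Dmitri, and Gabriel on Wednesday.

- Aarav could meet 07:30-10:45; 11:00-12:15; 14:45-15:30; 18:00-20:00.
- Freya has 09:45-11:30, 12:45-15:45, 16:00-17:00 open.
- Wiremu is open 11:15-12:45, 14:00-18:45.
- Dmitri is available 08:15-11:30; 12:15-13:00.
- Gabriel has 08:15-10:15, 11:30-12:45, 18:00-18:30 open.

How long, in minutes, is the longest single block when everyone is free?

Aarav ∩ Freya: 09:45-10:45, 11:00-11:30, 14:45-15:30.
Aarav ∩ Freya ∩ Wiremu: 11:15-11:30, 14:45-15:30.
Aarav ∩ Freya ∩ Wiremu ∩ Dmitri: 11:15-11:30.
Aarav ∩ Freya ∩ Wiremu ∩ Dmitri ∩ Gabriel: ∅.
There is no time when everyone is free.
No common window exists, so the longest block is 0 minutes.

0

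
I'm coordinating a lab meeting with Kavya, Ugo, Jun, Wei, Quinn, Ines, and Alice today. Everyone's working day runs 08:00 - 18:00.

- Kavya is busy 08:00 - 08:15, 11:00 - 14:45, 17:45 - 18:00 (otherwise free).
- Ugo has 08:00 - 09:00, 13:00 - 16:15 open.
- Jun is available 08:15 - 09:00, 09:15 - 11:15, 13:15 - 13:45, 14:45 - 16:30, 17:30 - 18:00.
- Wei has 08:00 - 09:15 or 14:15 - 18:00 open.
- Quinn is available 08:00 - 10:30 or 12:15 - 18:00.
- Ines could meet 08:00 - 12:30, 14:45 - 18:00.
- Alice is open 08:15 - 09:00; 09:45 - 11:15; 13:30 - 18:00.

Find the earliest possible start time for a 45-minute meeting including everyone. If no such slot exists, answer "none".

Kavya free: 08:15-11:00, 14:45-17:45 (invert busy blocks within the working day).
Ugo free: 08:00-09:00, 13:00-16:15.
Jun free: 08:15-09:00, 09:15-11:15, 13:15-13:45, 14:45-16:30, 17:30-18:00.
Wei free: 08:00-09:15, 14:15-18:00.
Quinn free: 08:00-10:30, 12:15-18:00.
Ines free: 08:00-12:30, 14:45-18:00.
Alice free: 08:15-09:00, 09:45-11:15, 13:30-18:00.
Kavya ∩ Ugo: 08:15-09:00, 14:45-16:15.
Kavya ∩ Ugo ∩ Jun: 08:15-09:00, 14:45-16:15.
Kavya ∩ Ugo ∩ Jun ∩ Wei: 08:15-09:00, 14:45-16:15.
Kavya ∩ Ugo ∩ Jun ∩ Wei ∩ Quinn: 08:15-09:00, 14:45-16:15.
Kavya ∩ Ugo ∩ Jun ∩ Wei ∩ Quinn ∩ Ines: 08:15-09:00, 14:45-16:15.
Kavya ∩ Ugo ∩ Jun ∩ Wei ∩ Quinn ∩ Ines ∩ Alice: 08:15-09:00, 14:45-16:15.
The first common window of at least 45 minutes is 08:15-09:00, so the earliest start is 08:15.

08:15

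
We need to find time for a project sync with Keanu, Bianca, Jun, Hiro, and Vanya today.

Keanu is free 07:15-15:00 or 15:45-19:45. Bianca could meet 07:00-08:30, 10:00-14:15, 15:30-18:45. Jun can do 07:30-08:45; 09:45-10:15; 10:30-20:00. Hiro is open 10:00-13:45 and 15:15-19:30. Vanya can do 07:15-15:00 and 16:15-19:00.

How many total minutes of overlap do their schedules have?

360

Keanu ∩ Bianca: 07:15-08:30, 10:00-14:15, 15:45-18:45.
Keanu ∩ Bianca ∩ Jun: 07:30-08:30, 10:00-10:15, 10:30-14:15, 15:45-18:45.
Keanu ∩ Bianca ∩ Jun ∩ Hiro: 10:00-10:15, 10:30-13:45, 15:45-18:45.
Keanu ∩ Bianca ∩ Jun ∩ Hiro ∩ Vanya: 10:00-10:15, 10:30-13:45, 16:15-18:45.
Summing the common windows: 15 + 195 + 150 = 360 minutes.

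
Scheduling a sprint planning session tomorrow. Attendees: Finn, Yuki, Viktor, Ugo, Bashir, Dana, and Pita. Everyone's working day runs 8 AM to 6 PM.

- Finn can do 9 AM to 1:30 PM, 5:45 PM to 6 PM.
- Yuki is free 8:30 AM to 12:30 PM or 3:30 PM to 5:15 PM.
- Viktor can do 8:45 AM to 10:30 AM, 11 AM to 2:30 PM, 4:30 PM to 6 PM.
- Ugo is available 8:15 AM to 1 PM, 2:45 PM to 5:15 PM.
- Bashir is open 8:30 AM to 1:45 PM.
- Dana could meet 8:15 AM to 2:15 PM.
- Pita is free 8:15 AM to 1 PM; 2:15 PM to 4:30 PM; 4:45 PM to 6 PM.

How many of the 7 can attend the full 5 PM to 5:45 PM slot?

2

Viktor and Pita can make the full 17:00-17:45 slot — that's 2.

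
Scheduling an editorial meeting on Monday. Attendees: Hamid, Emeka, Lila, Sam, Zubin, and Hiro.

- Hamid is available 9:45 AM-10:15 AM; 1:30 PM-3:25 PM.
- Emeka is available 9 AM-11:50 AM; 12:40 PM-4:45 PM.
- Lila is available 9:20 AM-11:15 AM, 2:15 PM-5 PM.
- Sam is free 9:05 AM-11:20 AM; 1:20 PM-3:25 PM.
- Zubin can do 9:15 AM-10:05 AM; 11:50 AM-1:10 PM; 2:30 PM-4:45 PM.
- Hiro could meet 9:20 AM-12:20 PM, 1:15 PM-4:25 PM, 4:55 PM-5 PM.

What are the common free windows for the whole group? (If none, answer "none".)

09:45-10:05, 14:30-15:25

Hamid ∩ Emeka: 09:45-10:15, 13:30-15:25.
Hamid ∩ Emeka ∩ Lila: 09:45-10:15, 14:15-15:25.
Hamid ∩ Emeka ∩ Lila ∩ Sam: 09:45-10:15, 14:15-15:25.
Hamid ∩ Emeka ∩ Lila ∩ Sam ∩ Zubin: 09:45-10:05, 14:30-15:25.
Hamid ∩ Emeka ∩ Lila ∩ Sam ∩ Zubin ∩ Hiro: 09:45-10:05, 14:30-15:25.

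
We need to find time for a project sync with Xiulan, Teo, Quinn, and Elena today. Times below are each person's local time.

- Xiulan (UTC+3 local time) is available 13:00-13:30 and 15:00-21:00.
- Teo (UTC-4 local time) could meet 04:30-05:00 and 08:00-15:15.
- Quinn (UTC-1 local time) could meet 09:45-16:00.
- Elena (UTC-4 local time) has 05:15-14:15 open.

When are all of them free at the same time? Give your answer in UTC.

12:00-17:00

Xiulan in UTC: 10:00-10:30, 12:00-18:00 (subtract 3h to convert from UTC+3).
Teo in UTC: 08:30-09:00, 12:00-19:15 (add 4h to convert from UTC-4).
Quinn in UTC: 10:45-17:00 (add 1h to convert from UTC-1).
Elena in UTC: 09:15-18:15 (add 4h to convert from UTC-4).
Xiulan ∩ Teo: 12:00-18:00.
Xiulan ∩ Teo ∩ Quinn: 12:00-17:00.
Xiulan ∩ Teo ∩ Quinn ∩ Elena: 12:00-17:00.
Those are the intersection windows.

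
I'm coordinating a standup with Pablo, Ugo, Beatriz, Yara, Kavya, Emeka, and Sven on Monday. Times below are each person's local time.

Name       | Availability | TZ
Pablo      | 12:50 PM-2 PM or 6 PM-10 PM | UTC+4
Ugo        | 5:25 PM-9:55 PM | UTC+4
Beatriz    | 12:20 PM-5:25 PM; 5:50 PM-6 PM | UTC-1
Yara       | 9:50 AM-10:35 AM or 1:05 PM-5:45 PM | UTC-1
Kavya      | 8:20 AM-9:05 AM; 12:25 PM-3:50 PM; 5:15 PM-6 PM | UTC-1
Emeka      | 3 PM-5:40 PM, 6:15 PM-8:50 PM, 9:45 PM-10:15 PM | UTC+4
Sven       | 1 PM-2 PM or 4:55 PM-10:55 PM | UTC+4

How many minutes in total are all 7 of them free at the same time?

Pablo in UTC: 08:50-10:00, 14:00-18:00 (subtract 4h to convert from UTC+4).
Ugo in UTC: 13:25-17:55 (subtract 4h to convert from UTC+4).
Beatriz in UTC: 13:20-18:25, 18:50-19:00 (add 1h to convert from UTC-1).
Yara in UTC: 10:50-11:35, 14:05-18:45 (add 1h to convert from UTC-1).
Kavya in UTC: 09:20-10:05, 13:25-16:50, 18:15-19:00 (add 1h to convert from UTC-1).
Emeka in UTC: 11:00-13:40, 14:15-16:50, 17:45-18:15 (subtract 4h to convert from UTC+4).
Sven in UTC: 09:00-10:00, 12:55-18:55 (subtract 4h to convert from UTC+4).
Pablo ∩ Ugo: 14:00-17:55.
Pablo ∩ Ugo ∩ Beatriz: 14:00-17:55.
Pablo ∩ Ugo ∩ Beatriz ∩ Yara: 14:05-17:55.
Pablo ∩ Ugo ∩ Beatriz ∩ Yara ∩ Kavya: 14:05-16:50.
Pablo ∩ Ugo ∩ Beatriz ∩ Yara ∩ Kavya ∩ Emeka: 14:15-16:50.
Pablo ∩ Ugo ∩ Beatriz ∩ Yara ∩ Kavya ∩ Emeka ∩ Sven: 14:15-16:50.
That's a single block of 155 minutes.

155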